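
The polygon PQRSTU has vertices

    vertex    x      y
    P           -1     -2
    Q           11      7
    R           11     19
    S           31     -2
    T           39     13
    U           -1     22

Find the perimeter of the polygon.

|PQ| = √((12)² + (9)²) = √225 = 15
|QR| = √((0)² + (12)²) = √144 = 12
|RS| = √((20)² + (-21)²) = √841 = 29
|ST| = √((8)² + (15)²) = √289 = 17
|TU| = √((-40)² + (9)²) = √1681 = 41
|UP| = √((0)² + (-24)²) = √576 = 24
Perimeter = 15 + 12 + 29 + 17 + 41 + 24 = 138.

138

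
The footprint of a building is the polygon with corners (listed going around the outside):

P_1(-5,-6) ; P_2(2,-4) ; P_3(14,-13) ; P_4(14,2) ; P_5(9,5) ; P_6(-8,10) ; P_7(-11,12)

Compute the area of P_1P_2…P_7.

297

Apply Gauss's area formula: 2A = Σ (x_i·y_{i+1} − x_{i+1}·y_i), indices taken mod 7.
Cross-terms: 32, 30, 210, 52, 130, 14, 126  ⇒  Σ = 594
Area = |Σ|/2 = 297.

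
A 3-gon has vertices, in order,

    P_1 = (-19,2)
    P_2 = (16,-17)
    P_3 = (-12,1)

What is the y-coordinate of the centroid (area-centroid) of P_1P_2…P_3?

-14/3

Apply the shoelace formula. First the cross-terms c_i = x_i·y_{i+1} − x_{i+1}·y_i:
  291, -188, -5  ⇒  2A = 98, A = 49.
Then Σ (y_i + y_{i+1})·c_i = -1372, so ȳ = -1372 / (6·49) = -14/3.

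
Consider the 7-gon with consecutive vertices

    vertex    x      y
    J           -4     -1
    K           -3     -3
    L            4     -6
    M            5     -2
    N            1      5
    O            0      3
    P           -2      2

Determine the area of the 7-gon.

Σ = (9) + (30) + (22) + (27) + (3) + (6) + (10) = 107
Area = |Σ|/2 = 53.5.

53.5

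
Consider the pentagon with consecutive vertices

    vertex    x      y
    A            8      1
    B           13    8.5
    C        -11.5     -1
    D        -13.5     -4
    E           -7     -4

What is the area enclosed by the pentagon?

Σ = (55) + (84.75) + (32.5) + (26) + (25) = 223.25
Area = |Σ|/2 = 111.625.

111.625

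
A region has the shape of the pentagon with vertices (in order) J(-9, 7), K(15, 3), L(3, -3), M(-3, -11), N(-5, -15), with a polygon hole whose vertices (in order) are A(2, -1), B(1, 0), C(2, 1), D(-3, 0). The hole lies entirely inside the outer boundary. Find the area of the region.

200

Outer boundary:
Cross-terms: -132, -54, -42, -10, -170  ⇒  Σ = -408
Area = |Σ|/2 = 204.
Hole:
Σ = (1) + (1) + (3) + (3) = 8
Area = |Σ|/2 = 4.
Net area = 204 − 4 = 200.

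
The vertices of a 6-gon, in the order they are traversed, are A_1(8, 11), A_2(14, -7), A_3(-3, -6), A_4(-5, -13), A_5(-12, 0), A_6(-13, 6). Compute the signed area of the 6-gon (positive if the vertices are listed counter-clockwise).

-362.5

Apply Gauss's area formula: 2A = Σ (x_i·y_{i+1} − x_{i+1}·y_i), indices taken mod 6.
A_1→A_2: (8)(-7) − (14)(11) = -210
A_2→A_3: (14)(-6) − (-3)(-7) = -105
A_3→A_4: (-3)(-13) − (-5)(-6) = 9
A_4→A_5: (-5)(0) − (-12)(-13) = -156
A_5→A_6: (-12)(6) − (-13)(0) = -72
A_6→A_1: (-13)(11) − (8)(6) = -191
Σ = -725
Signed area = Σ/2 = -362.5 (negative ⇒ clockwise traversal).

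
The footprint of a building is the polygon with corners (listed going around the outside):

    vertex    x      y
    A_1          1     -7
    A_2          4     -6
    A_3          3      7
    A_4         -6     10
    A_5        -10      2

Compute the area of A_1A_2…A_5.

148

Cross-terms: 22, 46, 72, 88, 68  ⇒  Σ = 296
Area = |Σ|/2 = 148.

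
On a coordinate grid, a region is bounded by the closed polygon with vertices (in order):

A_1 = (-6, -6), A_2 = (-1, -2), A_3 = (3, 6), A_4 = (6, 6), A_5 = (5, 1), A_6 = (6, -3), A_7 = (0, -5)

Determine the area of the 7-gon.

58.5

Apply the shoelace (surveyor's) formula: 2A = Σ (x_i·y_{i+1} − x_{i+1}·y_i), indices taken mod 7.
Σ = (6) + (0) + (-18) + (-24) + (-21) + (-30) + (-30) = -117
Area = |Σ|/2 = 58.5.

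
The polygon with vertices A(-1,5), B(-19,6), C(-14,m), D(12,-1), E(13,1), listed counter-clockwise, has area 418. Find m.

The doubled signed area Σ (x_i y_{i+1} − x_{i+1} y_i) is linear in m.
With m=0 it equals 278; the coefficient of m is -31 (from the two edges through C).
So -31·m + 278 = 2·418 = 836 ⇒ m = -18.

-18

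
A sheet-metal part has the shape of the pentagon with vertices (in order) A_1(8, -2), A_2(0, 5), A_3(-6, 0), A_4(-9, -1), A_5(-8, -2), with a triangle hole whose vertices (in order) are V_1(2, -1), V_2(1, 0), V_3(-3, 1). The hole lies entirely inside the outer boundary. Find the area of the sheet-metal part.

57.5

Outer boundary:
Cross-terms: 40, 30, 6, 10, 32  ⇒  Σ = 118
Area = |Σ|/2 = 59.
Hole:
Apply the surveyor's formula: 2A = Σ (x_i·y_{i+1} − x_{i+1}·y_i), indices taken mod 3.
Cross-terms: 1, 1, 1  ⇒  Σ = 3
Area = |Σ|/2 = 1.5.
Net area = 59 − 1.5 = 57.5.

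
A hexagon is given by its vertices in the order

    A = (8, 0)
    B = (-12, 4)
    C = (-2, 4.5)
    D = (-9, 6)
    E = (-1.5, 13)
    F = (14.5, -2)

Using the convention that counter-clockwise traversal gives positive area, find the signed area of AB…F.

Σ = (32) + (-46) + (28.5) + (-108) + (-185.5) + (16) = -263
Signed area = Σ/2 = -131.5 (negative ⇒ clockwise traversal).

-131.5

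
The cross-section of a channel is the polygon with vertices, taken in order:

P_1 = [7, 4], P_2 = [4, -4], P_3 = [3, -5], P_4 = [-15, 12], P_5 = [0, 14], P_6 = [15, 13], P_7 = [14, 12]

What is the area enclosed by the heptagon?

270.5

Apply the surveyor's formula: 2A = Σ (x_i·y_{i+1} − x_{i+1}·y_i), indices taken mod 7.
Cross-terms: -44, -8, -39, -210, -210, -2, -28  ⇒  Σ = -541
Area = |Σ|/2 = 270.5.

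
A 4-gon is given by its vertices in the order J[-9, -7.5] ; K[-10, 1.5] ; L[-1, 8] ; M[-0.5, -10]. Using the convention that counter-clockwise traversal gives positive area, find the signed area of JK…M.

Apply Gauss's area formula: 2A = Σ (x_i·y_{i+1} − x_{i+1}·y_i), indices taken mod 4.
Σ = (-88.5) + (-78.5) + (14) + (-86.25) = -239.25
Signed area = Σ/2 = -119.625 (negative ⇒ clockwise traversal).

-119.625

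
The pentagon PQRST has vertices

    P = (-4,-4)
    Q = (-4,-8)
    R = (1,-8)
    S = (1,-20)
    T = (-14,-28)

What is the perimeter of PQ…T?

|PQ| = √((0)² + (-4)²) = √16 = 4
|QR| = √((5)² + (0)²) = √25 = 5
|RS| = √((0)² + (-12)²) = √144 = 12
|ST| = √((-15)² + (-8)²) = √289 = 17
|TP| = √((10)² + (24)²) = √676 = 26
Perimeter = 4 + 5 + 12 + 17 + 26 = 64.

64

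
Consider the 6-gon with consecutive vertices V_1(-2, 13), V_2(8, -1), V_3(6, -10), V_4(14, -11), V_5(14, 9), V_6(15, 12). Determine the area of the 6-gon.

215

Apply the surveyor's formula: 2A = Σ (x_i·y_{i+1} − x_{i+1}·y_i), indices taken mod 6.
Σ = (-102) + (-74) + (74) + (280) + (33) + (219) = 430
Area = |Σ|/2 = 215.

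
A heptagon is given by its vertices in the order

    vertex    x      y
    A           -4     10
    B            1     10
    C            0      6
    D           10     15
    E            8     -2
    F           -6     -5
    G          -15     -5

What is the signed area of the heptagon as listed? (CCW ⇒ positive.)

Cross-terms: -50, 6, -60, -140, -52, -45, -170  ⇒  Σ = -511
Signed area = Σ/2 = -255.5 (negative ⇒ clockwise traversal).

-255.5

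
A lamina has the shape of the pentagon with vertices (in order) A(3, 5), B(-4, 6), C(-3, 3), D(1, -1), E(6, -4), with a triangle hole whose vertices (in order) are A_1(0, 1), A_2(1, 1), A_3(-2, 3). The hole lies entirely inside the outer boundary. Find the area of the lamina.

Outer boundary:
Apply the shoelace (surveyor's) formula: 2A = Σ (x_i·y_{i+1} − x_{i+1}·y_i), indices taken mod 5.
Cross-terms: 38, 6, 0, 2, 42  ⇒  Σ = 88
Area = |Σ|/2 = 44.
Hole:
Apply the shoelace (surveyor's) formula: 2A = Σ (x_i·y_{i+1} − x_{i+1}·y_i), indices taken mod 3.
Cross-terms: -1, 5, -2  ⇒  Σ = 2
Area = |Σ|/2 = 1.
Net area = 44 − 1 = 43.

43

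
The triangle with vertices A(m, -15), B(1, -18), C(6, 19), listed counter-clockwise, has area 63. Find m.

The doubled signed area Σ (x_i y_{i+1} − x_{i+1} y_i) is linear in m.
With m=0 it equals 52; the coefficient of m is -37 (from the two edges through A).
So -37·m + 52 = 2·63 = 126 ⇒ m = -2.

-2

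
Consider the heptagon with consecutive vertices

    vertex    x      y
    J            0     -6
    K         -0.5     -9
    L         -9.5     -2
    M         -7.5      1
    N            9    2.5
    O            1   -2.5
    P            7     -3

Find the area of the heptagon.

96.125

Apply the shoelace formula: 2A = Σ (x_i·y_{i+1} − x_{i+1}·y_i), indices taken mod 7.
Σ = (-3) + (-84.5) + (-24.5) + (-27.75) + (-25) + (14.5) + (-42) = -192.25
Area = |Σ|/2 = 96.125.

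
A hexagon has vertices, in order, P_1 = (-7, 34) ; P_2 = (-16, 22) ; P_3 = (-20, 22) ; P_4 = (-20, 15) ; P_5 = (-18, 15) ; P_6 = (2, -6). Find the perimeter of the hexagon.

|P_1P_2| = √((-9)² + (-12)²) = √225 = 15
|P_2P_3| = √((-4)² + (0)²) = √16 = 4
|P_3P_4| = √((0)² + (-7)²) = √49 = 7
|P_4P_5| = √((2)² + (0)²) = √4 = 2
|P_5P_6| = √((20)² + (-21)²) = √841 = 29
|P_6P_1| = √((-9)² + (40)²) = √1681 = 41
Perimeter = 15 + 4 + 7 + 2 + 29 + 41 = 98.

98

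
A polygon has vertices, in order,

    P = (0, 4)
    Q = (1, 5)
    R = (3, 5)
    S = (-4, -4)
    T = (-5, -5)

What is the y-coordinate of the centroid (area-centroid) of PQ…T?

Apply the shoelace formula. First the cross-terms c_i = x_i·y_{i+1} − x_{i+1}·y_i:
  -4, -10, 8, 0, -20  ⇒  2A = -26, A = -13.
Then Σ (y_i + y_{i+1})·c_i = -108, so ȳ = -108 / (6·(-13)) = 18/13.

18/13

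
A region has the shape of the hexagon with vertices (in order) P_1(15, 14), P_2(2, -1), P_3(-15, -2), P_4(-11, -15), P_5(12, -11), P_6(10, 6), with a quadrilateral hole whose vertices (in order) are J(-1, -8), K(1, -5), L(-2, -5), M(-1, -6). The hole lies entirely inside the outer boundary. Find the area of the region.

333.5

Outer boundary:
Apply the shoelace (surveyor's) formula: 2A = Σ (x_i·y_{i+1} − x_{i+1}·y_i), indices taken mod 6.
Σ = (-43) + (-19) + (203) + (301) + (182) + (50) = 674
Area = |Σ|/2 = 337.
Hole:
Apply the surveyor's formula: 2A = Σ (x_i·y_{i+1} − x_{i+1}·y_i), indices taken mod 4.
Cross-terms: 13, -15, 7, 2  ⇒  Σ = 7
Area = |Σ|/2 = 3.5.
Net area = 337 − 3.5 = 333.5.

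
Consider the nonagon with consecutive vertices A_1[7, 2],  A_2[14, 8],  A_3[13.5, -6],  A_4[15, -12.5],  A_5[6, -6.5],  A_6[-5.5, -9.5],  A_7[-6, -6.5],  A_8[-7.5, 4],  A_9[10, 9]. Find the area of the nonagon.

301.25

Σ = (28) + (-192) + (-78.75) + (-22.5) + (-92.75) + (-21.25) + (-72.75) + (-107.5) + (-43) = -602.5
Area = |Σ|/2 = 301.25.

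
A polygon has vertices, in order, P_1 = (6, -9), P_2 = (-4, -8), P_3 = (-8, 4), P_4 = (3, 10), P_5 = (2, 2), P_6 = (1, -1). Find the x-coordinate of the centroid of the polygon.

Apply Gauss's area formula. First the cross-terms c_i = x_i·y_{i+1} − x_{i+1}·y_i:
  -84, -80, -92, -14, -4, -3  ⇒  2A = -277, A = -138.5.
Then Σ (x_i + x_{i+1})·c_i = 1149, so x̄ = 1149 / (6·(-138.5)) = -383/277.

-383/277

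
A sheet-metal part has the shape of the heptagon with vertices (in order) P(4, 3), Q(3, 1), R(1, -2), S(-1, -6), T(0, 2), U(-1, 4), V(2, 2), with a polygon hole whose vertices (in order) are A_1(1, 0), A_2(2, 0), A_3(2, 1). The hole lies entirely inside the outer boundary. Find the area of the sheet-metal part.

Outer boundary:
Apply Gauss's area formula: 2A = Σ (x_i·y_{i+1} − x_{i+1}·y_i), indices taken mod 7.
Σ = (-5) + (-7) + (-8) + (-2) + (2) + (-10) + (-2) = -32
Area = |Σ|/2 = 16.
Hole:
Apply Gauss's area formula: 2A = Σ (x_i·y_{i+1} − x_{i+1}·y_i), indices taken mod 3.
Cross-terms: 0, 2, -1  ⇒  Σ = 1
Area = |Σ|/2 = 0.5.
Net area = 16 − 0.5 = 15.5.

15.5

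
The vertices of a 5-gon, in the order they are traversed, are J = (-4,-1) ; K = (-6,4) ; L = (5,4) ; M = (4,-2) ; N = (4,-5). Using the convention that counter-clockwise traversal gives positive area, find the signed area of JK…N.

-64

Apply the shoelace formula: 2A = Σ (x_i·y_{i+1} − x_{i+1}·y_i), indices taken mod 5.
Σ = (-22) + (-44) + (-26) + (-12) + (-24) = -128
Signed area = Σ/2 = -64 (negative ⇒ clockwise traversal).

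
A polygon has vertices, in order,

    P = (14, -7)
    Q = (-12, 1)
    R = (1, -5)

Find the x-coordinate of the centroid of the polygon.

1

Apply the shoelace formula. First the cross-terms c_i = x_i·y_{i+1} − x_{i+1}·y_i:
  -70, 59, 63  ⇒  2A = 52, A = 26.
Then Σ (x_i + x_{i+1})·c_i = 156, so x̄ = 156 / (6·26) = 1.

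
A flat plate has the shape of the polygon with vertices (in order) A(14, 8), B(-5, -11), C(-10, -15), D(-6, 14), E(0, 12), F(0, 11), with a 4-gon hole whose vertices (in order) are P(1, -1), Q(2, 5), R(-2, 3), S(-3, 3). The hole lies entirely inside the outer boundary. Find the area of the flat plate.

289.5

Outer boundary:
Apply the surveyor's formula: 2A = Σ (x_i·y_{i+1} − x_{i+1}·y_i), indices taken mod 6.
Cross-terms: -114, -35, -230, -72, 0, -154  ⇒  Σ = -605
Area = |Σ|/2 = 302.5.
Hole:
Apply the surveyor's formula: 2A = Σ (x_i·y_{i+1} − x_{i+1}·y_i), indices taken mod 4.
Σ = (7) + (16) + (3) + (0) = 26
Area = |Σ|/2 = 13.
Net area = 302.5 − 13 = 289.5.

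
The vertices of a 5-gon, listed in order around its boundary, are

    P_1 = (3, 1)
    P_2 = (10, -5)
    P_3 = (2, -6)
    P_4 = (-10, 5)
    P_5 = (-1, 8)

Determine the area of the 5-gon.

112.5

Apply Gauss's area formula: 2A = Σ (x_i·y_{i+1} − x_{i+1}·y_i), indices taken mod 5.
Cross-terms: -25, -50, -50, -75, -25  ⇒  Σ = -225
Area = |Σ|/2 = 112.5.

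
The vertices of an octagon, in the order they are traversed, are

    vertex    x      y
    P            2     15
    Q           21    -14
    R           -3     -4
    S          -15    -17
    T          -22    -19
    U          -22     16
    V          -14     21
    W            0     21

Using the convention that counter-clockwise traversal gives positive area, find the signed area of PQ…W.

-955.5

P→Q: (2)(-14) − (21)(15) = -343
Q→R: (21)(-4) − (-3)(-14) = -126
R→S: (-3)(-17) − (-15)(-4) = -9
S→T: (-15)(-19) − (-22)(-17) = -89
T→U: (-22)(16) − (-22)(-19) = -770
U→V: (-22)(21) − (-14)(16) = -238
V→W: (-14)(21) − (0)(21) = -294
W→P: (0)(15) − (2)(21) = -42
Σ = -1911
Signed area = Σ/2 = -955.5 (negative ⇒ clockwise traversal).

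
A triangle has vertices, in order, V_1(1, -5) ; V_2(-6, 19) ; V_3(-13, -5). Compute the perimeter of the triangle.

64

|V_1V_2| = √((-7)² + (24)²) = √625 = 25
|V_2V_3| = √((-7)² + (-24)²) = √625 = 25
|V_3V_1| = √((14)² + (0)²) = √196 = 14
Perimeter = 25 + 25 + 14 = 64.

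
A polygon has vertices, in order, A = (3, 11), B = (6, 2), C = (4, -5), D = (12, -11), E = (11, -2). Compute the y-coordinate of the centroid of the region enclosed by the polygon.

-520/213

Apply the shoelace (surveyor's) formula. First the cross-terms c_i = x_i·y_{i+1} − x_{i+1}·y_i:
  -60, -38, 16, 97, 127  ⇒  2A = 142, A = 71.
Then Σ (y_i + y_{i+1})·c_i = -1040, so ȳ = -1040 / (6·71) = -520/213.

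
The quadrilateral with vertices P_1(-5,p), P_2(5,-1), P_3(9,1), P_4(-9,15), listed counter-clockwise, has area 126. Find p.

-1

The doubled signed area Σ (x_i y_{i+1} − x_{i+1} y_i) is linear in p.
With p=0 it equals 238; the coefficient of p is -14 (from the two edges through P_1).
So -14·p + 238 = 2·126 = 252 ⇒ p = -1.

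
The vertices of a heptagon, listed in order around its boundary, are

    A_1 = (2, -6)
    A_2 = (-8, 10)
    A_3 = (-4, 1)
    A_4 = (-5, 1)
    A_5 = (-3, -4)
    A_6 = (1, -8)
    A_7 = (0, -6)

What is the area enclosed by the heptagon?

Σ = (-28) + (32) + (1) + (23) + (28) + (-6) + (12) = 62
Area = |Σ|/2 = 31.

31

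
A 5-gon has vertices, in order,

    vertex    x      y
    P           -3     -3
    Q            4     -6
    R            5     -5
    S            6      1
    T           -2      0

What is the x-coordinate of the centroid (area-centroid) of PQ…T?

161/83

Apply the surveyor's formula. First the cross-terms c_i = x_i·y_{i+1} − x_{i+1}·y_i:
  30, 10, 35, 2, 6  ⇒  2A = 83, A = 41.5.
Then Σ (x_i + x_{i+1})·c_i = 483, so x̄ = 483 / (6·41.5) = 161/83.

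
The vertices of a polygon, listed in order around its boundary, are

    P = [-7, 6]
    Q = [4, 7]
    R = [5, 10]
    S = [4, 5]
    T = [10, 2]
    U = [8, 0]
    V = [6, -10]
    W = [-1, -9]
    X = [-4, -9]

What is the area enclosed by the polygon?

Apply the surveyor's formula: 2A = Σ (x_i·y_{i+1} − x_{i+1}·y_i), indices taken mod 9.
P→Q: (-7)(7) − (4)(6) = -73
Q→R: (4)(10) − (5)(7) = 5
R→S: (5)(5) − (4)(10) = -15
S→T: (4)(2) − (10)(5) = -42
T→U: (10)(0) − (8)(2) = -16
U→V: (8)(-10) − (6)(0) = -80
V→W: (6)(-9) − (-1)(-10) = -64
W→X: (-1)(-9) − (-4)(-9) = -27
X→P: (-4)(6) − (-7)(-9) = -87
Σ = -399
Area = |Σ|/2 = 199.5.

199.5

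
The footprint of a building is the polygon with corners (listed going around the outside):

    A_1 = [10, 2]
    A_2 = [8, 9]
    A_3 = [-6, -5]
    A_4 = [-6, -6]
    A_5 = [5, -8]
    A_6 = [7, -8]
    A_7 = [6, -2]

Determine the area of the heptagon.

127

Apply Gauss's area formula: 2A = Σ (x_i·y_{i+1} − x_{i+1}·y_i), indices taken mod 7.
Σ = (74) + (14) + (6) + (78) + (16) + (34) + (32) = 254
Area = |Σ|/2 = 127.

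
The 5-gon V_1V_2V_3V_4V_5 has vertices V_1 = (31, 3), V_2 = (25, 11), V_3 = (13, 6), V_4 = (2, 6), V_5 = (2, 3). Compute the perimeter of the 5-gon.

|V_1V_2| = √((-6)² + (8)²) = √100 = 10
|V_2V_3| = √((-12)² + (-5)²) = √169 = 13
|V_3V_4| = √((-11)² + (0)²) = √121 = 11
|V_4V_5| = √((0)² + (-3)²) = √9 = 3
|V_5V_1| = √((29)² + (0)²) = √841 = 29
Perimeter = 10 + 13 + 11 + 3 + 29 = 66.

66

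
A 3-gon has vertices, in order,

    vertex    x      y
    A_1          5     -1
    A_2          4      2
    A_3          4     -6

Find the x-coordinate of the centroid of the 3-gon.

13/3

Apply the shoelace (surveyor's) formula. First the cross-terms c_i = x_i·y_{i+1} − x_{i+1}·y_i:
  14, -32, 26  ⇒  2A = 8, A = 4.
Then Σ (x_i + x_{i+1})·c_i = 104, so x̄ = 104 / (6·4) = 13/3.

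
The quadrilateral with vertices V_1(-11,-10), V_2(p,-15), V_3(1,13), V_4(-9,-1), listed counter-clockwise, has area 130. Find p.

-5

The doubled signed area Σ (x_i y_{i+1} − x_{i+1} y_i) is linear in p.
With p=0 it equals 375; the coefficient of p is 23 (from the two edges through V_2).
So 23·p + 375 = 2·130 = 260 ⇒ p = -5.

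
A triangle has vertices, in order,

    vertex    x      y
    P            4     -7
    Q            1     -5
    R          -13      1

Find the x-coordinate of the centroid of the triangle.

-8/3

Apply the surveyor's formula. First the cross-terms c_i = x_i·y_{i+1} − x_{i+1}·y_i:
  -13, -64, 87  ⇒  2A = 10, A = 5.
Then Σ (x_i + x_{i+1})·c_i = -80, so x̄ = -80 / (6·5) = -8/3.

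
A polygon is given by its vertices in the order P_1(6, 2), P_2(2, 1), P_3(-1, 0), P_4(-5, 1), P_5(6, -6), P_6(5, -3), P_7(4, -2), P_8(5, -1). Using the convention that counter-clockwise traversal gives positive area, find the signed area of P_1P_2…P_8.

Apply the surveyor's formula: 2A = Σ (x_i·y_{i+1} − x_{i+1}·y_i), indices taken mod 8.
Σ = (2) + (1) + (-1) + (24) + (12) + (2) + (6) + (16) = 62
Signed area = Σ/2 = 31 (positive ⇒ counter-clockwise traversal).

31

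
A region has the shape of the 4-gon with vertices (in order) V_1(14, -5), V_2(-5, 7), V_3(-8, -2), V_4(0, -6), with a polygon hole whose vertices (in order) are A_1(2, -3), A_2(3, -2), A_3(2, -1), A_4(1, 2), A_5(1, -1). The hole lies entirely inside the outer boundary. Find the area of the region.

132

Outer boundary:
Σ = (73) + (66) + (48) + (84) = 271
Area = |Σ|/2 = 135.5.
Hole:
Apply the shoelace (surveyor's) formula: 2A = Σ (x_i·y_{i+1} − x_{i+1}·y_i), indices taken mod 5.
Cross-terms: 5, 1, 5, -3, -1  ⇒  Σ = 7
Area = |Σ|/2 = 3.5.
Net area = 135.5 − 3.5 = 132.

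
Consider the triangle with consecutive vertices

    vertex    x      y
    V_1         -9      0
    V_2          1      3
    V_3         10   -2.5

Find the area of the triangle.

Apply Gauss's area formula: 2A = Σ (x_i·y_{i+1} − x_{i+1}·y_i), indices taken mod 3.
Cross-terms: -27, -32.5, -22.5  ⇒  Σ = -82
Area = |Σ|/2 = 41.

41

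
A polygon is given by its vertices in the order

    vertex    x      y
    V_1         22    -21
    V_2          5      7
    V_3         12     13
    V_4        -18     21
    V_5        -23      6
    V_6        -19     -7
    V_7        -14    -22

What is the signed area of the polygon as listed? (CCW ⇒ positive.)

Σ = (259) + (-19) + (486) + (375) + (275) + (320) + (778) = 2474
Signed area = Σ/2 = 1237 (positive ⇒ counter-clockwise traversal).

1237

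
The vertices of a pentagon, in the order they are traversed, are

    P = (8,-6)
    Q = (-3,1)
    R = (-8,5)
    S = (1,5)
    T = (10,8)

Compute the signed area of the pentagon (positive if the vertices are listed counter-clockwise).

-114

Apply the surveyor's formula: 2A = Σ (x_i·y_{i+1} − x_{i+1}·y_i), indices taken mod 5.
P→Q: (8)(1) − (-3)(-6) = -10
Q→R: (-3)(5) − (-8)(1) = -7
R→S: (-8)(5) − (1)(5) = -45
S→T: (1)(8) − (10)(5) = -42
T→P: (10)(-6) − (8)(8) = -124
Σ = -228
Signed area = Σ/2 = -114 (negative ⇒ clockwise traversal).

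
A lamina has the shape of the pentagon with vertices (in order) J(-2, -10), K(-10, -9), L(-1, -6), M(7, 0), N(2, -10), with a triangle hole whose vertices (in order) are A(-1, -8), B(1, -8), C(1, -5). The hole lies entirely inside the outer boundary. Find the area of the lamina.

Outer boundary:
Apply the shoelace formula: 2A = Σ (x_i·y_{i+1} − x_{i+1}·y_i), indices taken mod 5.
Σ = (-82) + (51) + (42) + (-70) + (-40) = -99
Area = |Σ|/2 = 49.5.
Hole:
Apply Gauss's area formula: 2A = Σ (x_i·y_{i+1} − x_{i+1}·y_i), indices taken mod 3.
A→B: (-1)(-8) − (1)(-8) = 16
B→C: (1)(-5) − (1)(-8) = 3
C→A: (1)(-8) − (-1)(-5) = -13
Σ = 6
Area = |Σ|/2 = 3.
Net area = 49.5 − 3 = 46.5.

46.5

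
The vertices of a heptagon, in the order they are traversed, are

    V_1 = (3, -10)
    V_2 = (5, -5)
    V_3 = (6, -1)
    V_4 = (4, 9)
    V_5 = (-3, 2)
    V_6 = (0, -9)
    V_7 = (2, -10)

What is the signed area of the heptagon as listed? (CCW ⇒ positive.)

104

Σ = (35) + (25) + (58) + (35) + (27) + (18) + (10) = 208
Signed area = Σ/2 = 104 (positive ⇒ counter-clockwise traversal).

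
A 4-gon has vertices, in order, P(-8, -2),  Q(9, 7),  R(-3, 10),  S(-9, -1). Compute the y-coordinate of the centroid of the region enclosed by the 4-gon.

Apply the shoelace (surveyor's) formula. First the cross-terms c_i = x_i·y_{i+1} − x_{i+1}·y_i:
  -38, 111, 93, 10  ⇒  2A = 176, A = 88.
Then Σ (y_i + y_{i+1})·c_i = 2504, so ȳ = 2504 / (6·88) = 313/66.

313/66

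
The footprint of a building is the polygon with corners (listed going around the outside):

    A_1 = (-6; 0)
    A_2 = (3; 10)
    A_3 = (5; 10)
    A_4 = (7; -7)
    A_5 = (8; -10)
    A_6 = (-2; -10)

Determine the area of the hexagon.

179.5

Cross-terms: -60, -20, -105, -14, -100, -60  ⇒  Σ = -359
Area = |Σ|/2 = 179.5.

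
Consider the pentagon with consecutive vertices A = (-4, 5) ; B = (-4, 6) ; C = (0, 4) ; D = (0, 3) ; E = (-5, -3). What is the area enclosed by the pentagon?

21

Apply the surveyor's formula: 2A = Σ (x_i·y_{i+1} − x_{i+1}·y_i), indices taken mod 5.
A→B: (-4)(6) − (-4)(5) = -4
B→C: (-4)(4) − (0)(6) = -16
C→D: (0)(3) − (0)(4) = 0
D→E: (0)(-3) − (-5)(3) = 15
E→A: (-5)(5) − (-4)(-3) = -37
Σ = -42
Area = |Σ|/2 = 21.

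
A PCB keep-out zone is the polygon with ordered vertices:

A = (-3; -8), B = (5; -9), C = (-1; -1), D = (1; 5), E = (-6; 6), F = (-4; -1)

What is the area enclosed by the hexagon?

Apply the shoelace formula: 2A = Σ (x_i·y_{i+1} − x_{i+1}·y_i), indices taken mod 6.
Cross-terms: 67, -14, -4, 36, 30, 29  ⇒  Σ = 144
Area = |Σ|/2 = 72.

72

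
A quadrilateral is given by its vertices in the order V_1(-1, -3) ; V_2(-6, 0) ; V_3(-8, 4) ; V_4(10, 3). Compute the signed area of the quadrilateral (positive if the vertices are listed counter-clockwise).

V_1→V_2: (-1)(0) − (-6)(-3) = -18
V_2→V_3: (-6)(4) − (-8)(0) = -24
V_3→V_4: (-8)(3) − (10)(4) = -64
V_4→V_1: (10)(-3) − (-1)(3) = -27
Σ = -133
Signed area = Σ/2 = -66.5 (negative ⇒ clockwise traversal).

-66.5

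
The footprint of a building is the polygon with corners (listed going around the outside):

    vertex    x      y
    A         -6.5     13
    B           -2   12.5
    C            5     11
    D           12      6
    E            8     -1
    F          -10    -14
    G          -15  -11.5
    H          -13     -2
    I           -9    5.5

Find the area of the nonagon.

Apply the shoelace (surveyor's) formula: 2A = Σ (x_i·y_{i+1} − x_{i+1}·y_i), indices taken mod 9.
A→B: (-6.5)(12.5) − (-2)(13) = -55.25
B→C: (-2)(11) − (5)(12.5) = -84.5
C→D: (5)(6) − (12)(11) = -102
D→E: (12)(-1) − (8)(6) = -60
E→F: (8)(-14) − (-10)(-1) = -122
F→G: (-10)(-11.5) − (-15)(-14) = -95
G→H: (-15)(-2) − (-13)(-11.5) = -119.5
H→I: (-13)(5.5) − (-9)(-2) = -89.5
I→A: (-9)(13) − (-6.5)(5.5) = -81.25
Σ = -809
Area = |Σ|/2 = 404.5.

404.5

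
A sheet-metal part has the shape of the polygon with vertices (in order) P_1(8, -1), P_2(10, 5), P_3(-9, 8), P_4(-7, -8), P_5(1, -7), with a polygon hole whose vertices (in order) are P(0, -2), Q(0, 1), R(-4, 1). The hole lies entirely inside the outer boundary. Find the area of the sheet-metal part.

201.5

Outer boundary:
Apply the surveyor's formula: 2A = Σ (x_i·y_{i+1} − x_{i+1}·y_i), indices taken mod 5.
Cross-terms: 50, 125, 128, 57, 55  ⇒  Σ = 415
Area = |Σ|/2 = 207.5.
Hole:
Apply the shoelace formula: 2A = Σ (x_i·y_{i+1} − x_{i+1}·y_i), indices taken mod 3.
Σ = (0) + (4) + (8) = 12
Area = |Σ|/2 = 6.
Net area = 207.5 − 6 = 201.5.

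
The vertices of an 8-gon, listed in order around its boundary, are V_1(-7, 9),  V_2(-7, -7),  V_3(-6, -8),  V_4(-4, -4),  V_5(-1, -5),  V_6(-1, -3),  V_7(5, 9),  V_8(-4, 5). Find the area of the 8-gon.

99

Σ = (112) + (14) + (-8) + (16) + (-2) + (6) + (61) + (-1) = 198
Area = |Σ|/2 = 99.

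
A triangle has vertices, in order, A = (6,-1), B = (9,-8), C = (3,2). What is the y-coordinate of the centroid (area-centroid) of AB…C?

-7/3

Apply Gauss's area formula. First the cross-terms c_i = x_i·y_{i+1} − x_{i+1}·y_i:
  -39, 42, -15  ⇒  2A = -12, A = -6.
Then Σ (y_i + y_{i+1})·c_i = 84, so ȳ = 84 / (6·(-6)) = -7/3.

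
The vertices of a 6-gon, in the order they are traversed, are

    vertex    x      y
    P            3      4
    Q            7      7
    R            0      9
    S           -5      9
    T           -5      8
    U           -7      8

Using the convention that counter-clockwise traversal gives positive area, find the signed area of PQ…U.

Σ = (-7) + (63) + (45) + (5) + (16) + (-52) = 70
Signed area = Σ/2 = 35 (positive ⇒ counter-clockwise traversal).

35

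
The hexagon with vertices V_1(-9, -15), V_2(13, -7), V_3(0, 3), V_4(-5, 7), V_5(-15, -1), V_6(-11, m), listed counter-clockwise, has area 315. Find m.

-9

The doubled signed area Σ (x_i y_{i+1} − x_{i+1} y_i) is linear in m.
With m=0 it equals 576; the coefficient of m is -6 (from the two edges through V_6).
So -6·m + 576 = 2·315 = 630 ⇒ m = -9.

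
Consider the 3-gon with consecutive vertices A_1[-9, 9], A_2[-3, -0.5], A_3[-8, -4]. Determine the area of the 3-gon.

34.25

A_1→A_2: (-9)(-0.5) − (-3)(9) = 31.5
A_2→A_3: (-3)(-4) − (-8)(-0.5) = 8
A_3→A_1: (-8)(9) − (-9)(-4) = -108
Σ = -68.5
Area = |Σ|/2 = 34.25.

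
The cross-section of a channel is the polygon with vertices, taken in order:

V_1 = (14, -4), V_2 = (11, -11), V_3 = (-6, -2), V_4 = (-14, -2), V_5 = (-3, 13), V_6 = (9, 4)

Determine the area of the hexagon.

311.5

Apply the shoelace formula: 2A = Σ (x_i·y_{i+1} − x_{i+1}·y_i), indices taken mod 6.
V_1→V_2: (14)(-11) − (11)(-4) = -110
V_2→V_3: (11)(-2) − (-6)(-11) = -88
V_3→V_4: (-6)(-2) − (-14)(-2) = -16
V_4→V_5: (-14)(13) − (-3)(-2) = -188
V_5→V_6: (-3)(4) − (9)(13) = -129
V_6→V_1: (9)(-4) − (14)(4) = -92
Σ = -623
Area = |Σ|/2 = 311.5.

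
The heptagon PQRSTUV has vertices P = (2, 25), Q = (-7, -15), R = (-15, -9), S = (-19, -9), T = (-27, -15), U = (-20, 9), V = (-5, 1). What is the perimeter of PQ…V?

132

|PQ| = √((-9)² + (-40)²) = √1681 = 41
|QR| = √((-8)² + (6)²) = √100 = 10
|RS| = √((-4)² + (0)²) = √16 = 4
|ST| = √((-8)² + (-6)²) = √100 = 10
|TU| = √((7)² + (24)²) = √625 = 25
|UV| = √((15)² + (-8)²) = √289 = 17
|VP| = √((7)² + (24)²) = √625 = 25
Perimeter = 41 + 10 + 4 + 10 + 25 + 17 + 25 = 132.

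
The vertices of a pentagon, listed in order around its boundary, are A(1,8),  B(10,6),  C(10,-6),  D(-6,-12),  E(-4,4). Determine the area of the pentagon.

Σ = (-74) + (-120) + (-156) + (-72) + (-36) = -458
Area = |Σ|/2 = 229.

229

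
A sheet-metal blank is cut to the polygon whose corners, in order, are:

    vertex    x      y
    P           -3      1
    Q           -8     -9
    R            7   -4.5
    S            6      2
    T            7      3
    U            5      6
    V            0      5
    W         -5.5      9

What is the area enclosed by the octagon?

140

Apply the shoelace (surveyor's) formula: 2A = Σ (x_i·y_{i+1} − x_{i+1}·y_i), indices taken mod 8.
Σ = (35) + (99) + (41) + (4) + (27) + (25) + (27.5) + (21.5) = 280
Area = |Σ|/2 = 140.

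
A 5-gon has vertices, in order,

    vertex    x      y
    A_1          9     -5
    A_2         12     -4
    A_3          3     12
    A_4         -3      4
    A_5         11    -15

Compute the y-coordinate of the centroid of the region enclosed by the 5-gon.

21/103

Apply the shoelace (surveyor's) formula. First the cross-terms c_i = x_i·y_{i+1} − x_{i+1}·y_i:
  24, 156, 48, 1, 80  ⇒  2A = 309, A = 154.5.
Then Σ (y_i + y_{i+1})·c_i = 189, so ȳ = 189 / (6·154.5) = 21/103.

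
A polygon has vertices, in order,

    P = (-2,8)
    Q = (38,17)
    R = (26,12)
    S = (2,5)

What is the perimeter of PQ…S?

84

|PQ| = √((40)² + (9)²) = √1681 = 41
|QR| = √((-12)² + (-5)²) = √169 = 13
|RS| = √((-24)² + (-7)²) = √625 = 25
|SP| = √((-4)² + (3)²) = √25 = 5
Perimeter = 41 + 13 + 25 + 5 = 84.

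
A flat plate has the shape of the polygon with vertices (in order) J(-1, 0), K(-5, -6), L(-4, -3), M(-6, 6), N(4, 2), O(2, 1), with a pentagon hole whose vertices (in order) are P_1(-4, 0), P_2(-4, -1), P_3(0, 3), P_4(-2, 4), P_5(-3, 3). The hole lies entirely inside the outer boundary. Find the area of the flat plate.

Outer boundary:
Apply the shoelace (surveyor's) formula: 2A = Σ (x_i·y_{i+1} − x_{i+1}·y_i), indices taken mod 6.
J→K: (-1)(-6) − (-5)(0) = 6
K→L: (-5)(-3) − (-4)(-6) = -9
L→M: (-4)(6) − (-6)(-3) = -42
M→N: (-6)(2) − (4)(6) = -36
N→O: (4)(1) − (2)(2) = 0
O→J: (2)(0) − (-1)(1) = 1
Σ = -80
Area = |Σ|/2 = 40.
Hole:
Apply the shoelace (surveyor's) formula: 2A = Σ (x_i·y_{i+1} − x_{i+1}·y_i), indices taken mod 5.
Σ = (4) + (-12) + (6) + (6) + (12) = 16
Area = |Σ|/2 = 8.
Net area = 40 − 8 = 32.

32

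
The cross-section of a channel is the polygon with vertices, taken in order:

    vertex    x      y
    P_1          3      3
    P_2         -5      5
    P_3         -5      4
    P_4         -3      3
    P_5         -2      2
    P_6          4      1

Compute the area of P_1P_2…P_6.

Apply the shoelace formula: 2A = Σ (x_i·y_{i+1} − x_{i+1}·y_i), indices taken mod 6.
P_1→P_2: (3)(5) − (-5)(3) = 30
P_2→P_3: (-5)(4) − (-5)(5) = 5
P_3→P_4: (-5)(3) − (-3)(4) = -3
P_4→P_5: (-3)(2) − (-2)(3) = 0
P_5→P_6: (-2)(1) − (4)(2) = -10
P_6→P_1: (4)(3) − (3)(1) = 9
Σ = 31
Area = |Σ|/2 = 15.5.

15.5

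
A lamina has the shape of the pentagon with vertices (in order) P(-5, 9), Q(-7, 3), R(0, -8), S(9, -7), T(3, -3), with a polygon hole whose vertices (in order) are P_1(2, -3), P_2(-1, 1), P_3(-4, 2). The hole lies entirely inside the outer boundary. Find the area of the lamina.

86.5

Outer boundary:
Apply the shoelace (surveyor's) formula: 2A = Σ (x_i·y_{i+1} − x_{i+1}·y_i), indices taken mod 5.
Σ = (48) + (56) + (72) + (-6) + (12) = 182
Area = |Σ|/2 = 91.
Hole:
Apply the shoelace formula: 2A = Σ (x_i·y_{i+1} − x_{i+1}·y_i), indices taken mod 3.
P_1→P_2: (2)(1) − (-1)(-3) = -1
P_2→P_3: (-1)(2) − (-4)(1) = 2
P_3→P_1: (-4)(-3) − (2)(2) = 8
Σ = 9
Area = |Σ|/2 = 4.5.
Net area = 91 − 4.5 = 86.5.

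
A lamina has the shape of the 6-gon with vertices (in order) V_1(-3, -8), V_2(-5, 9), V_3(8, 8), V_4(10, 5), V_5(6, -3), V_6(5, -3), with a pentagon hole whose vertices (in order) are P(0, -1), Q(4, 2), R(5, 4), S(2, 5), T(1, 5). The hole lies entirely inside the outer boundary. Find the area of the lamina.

Outer boundary:
Apply the shoelace formula: 2A = Σ (x_i·y_{i+1} − x_{i+1}·y_i), indices taken mod 6.
Cross-terms: -67, -112, -40, -60, -3, -49  ⇒  Σ = -331
Area = |Σ|/2 = 165.5.
Hole:
Apply the surveyor's formula: 2A = Σ (x_i·y_{i+1} − x_{i+1}·y_i), indices taken mod 5.
P→Q: (0)(2) − (4)(-1) = 4
Q→R: (4)(4) − (5)(2) = 6
R→S: (5)(5) − (2)(4) = 17
S→T: (2)(5) − (1)(5) = 5
T→P: (1)(-1) − (0)(5) = -1
Σ = 31
Area = |Σ|/2 = 15.5.
Net area = 165.5 − 15.5 = 150.

150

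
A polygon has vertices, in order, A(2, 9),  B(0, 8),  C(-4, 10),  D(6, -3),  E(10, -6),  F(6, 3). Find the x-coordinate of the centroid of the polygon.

Apply the shoelace (surveyor's) formula. First the cross-terms c_i = x_i·y_{i+1} − x_{i+1}·y_i:
  16, 32, -48, -6, 66, 48  ⇒  2A = 108, A = 54.
Then Σ (x_i + x_{i+1})·c_i = 1152, so x̄ = 1152 / (6·54) = 32/9.

32/9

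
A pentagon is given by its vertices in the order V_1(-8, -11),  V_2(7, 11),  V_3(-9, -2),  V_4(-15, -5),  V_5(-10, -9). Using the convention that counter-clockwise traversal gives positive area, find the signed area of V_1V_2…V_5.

106

Apply the shoelace formula: 2A = Σ (x_i·y_{i+1} − x_{i+1}·y_i), indices taken mod 5.
V_1→V_2: (-8)(11) − (7)(-11) = -11
V_2→V_3: (7)(-2) − (-9)(11) = 85
V_3→V_4: (-9)(-5) − (-15)(-2) = 15
V_4→V_5: (-15)(-9) − (-10)(-5) = 85
V_5→V_1: (-10)(-11) − (-8)(-9) = 38
Σ = 212
Signed area = Σ/2 = 106 (positive ⇒ counter-clockwise traversal).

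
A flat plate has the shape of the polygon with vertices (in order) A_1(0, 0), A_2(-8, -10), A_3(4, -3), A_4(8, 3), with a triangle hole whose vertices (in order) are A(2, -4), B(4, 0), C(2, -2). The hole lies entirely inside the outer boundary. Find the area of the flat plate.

48

Outer boundary:
Apply Gauss's area formula: 2A = Σ (x_i·y_{i+1} − x_{i+1}·y_i), indices taken mod 4.
Σ = (0) + (64) + (36) + (0) = 100
Area = |Σ|/2 = 50.
Hole:
A→B: (2)(0) − (4)(-4) = 16
B→C: (4)(-2) − (2)(0) = -8
C→A: (2)(-4) − (2)(-2) = -4
Σ = 4
Area = |Σ|/2 = 2.
Net area = 50 − 2 = 48.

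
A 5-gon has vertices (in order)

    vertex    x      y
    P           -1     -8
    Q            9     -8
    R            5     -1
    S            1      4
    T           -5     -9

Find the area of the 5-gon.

87

Apply the surveyor's formula: 2A = Σ (x_i·y_{i+1} − x_{i+1}·y_i), indices taken mod 5.
P→Q: (-1)(-8) − (9)(-8) = 80
Q→R: (9)(-1) − (5)(-8) = 31
R→S: (5)(4) − (1)(-1) = 21
S→T: (1)(-9) − (-5)(4) = 11
T→P: (-5)(-8) − (-1)(-9) = 31
Σ = 174
Area = |Σ|/2 = 87.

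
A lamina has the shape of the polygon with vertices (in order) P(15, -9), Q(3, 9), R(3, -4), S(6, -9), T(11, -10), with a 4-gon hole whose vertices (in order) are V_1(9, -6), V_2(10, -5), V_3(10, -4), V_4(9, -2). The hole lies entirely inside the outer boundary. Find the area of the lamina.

102.5

Outer boundary:
Apply Gauss's area formula: 2A = Σ (x_i·y_{i+1} − x_{i+1}·y_i), indices taken mod 5.
Σ = (162) + (-39) + (-3) + (39) + (51) = 210
Area = |Σ|/2 = 105.
Hole:
Apply Gauss's area formula: 2A = Σ (x_i·y_{i+1} − x_{i+1}·y_i), indices taken mod 4.
Σ = (15) + (10) + (16) + (-36) = 5
Area = |Σ|/2 = 2.5.
Net area = 105 − 2.5 = 102.5.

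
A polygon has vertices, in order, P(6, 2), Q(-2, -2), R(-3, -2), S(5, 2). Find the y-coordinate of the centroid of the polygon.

0

Apply Gauss's area formula. First the cross-terms c_i = x_i·y_{i+1} − x_{i+1}·y_i:
  -8, -2, 4, -2  ⇒  2A = -8, A = -4.
Then Σ (y_i + y_{i+1})·c_i = 0, so ȳ = 0 / (6·(-4)) = 0.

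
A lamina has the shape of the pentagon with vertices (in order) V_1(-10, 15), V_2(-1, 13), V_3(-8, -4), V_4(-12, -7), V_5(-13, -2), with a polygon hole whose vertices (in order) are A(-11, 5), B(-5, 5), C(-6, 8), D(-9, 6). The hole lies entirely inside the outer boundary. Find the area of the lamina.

132

Outer boundary:
Apply the shoelace (surveyor's) formula: 2A = Σ (x_i·y_{i+1} − x_{i+1}·y_i), indices taken mod 5.
Σ = (-115) + (108) + (8) + (-67) + (-215) = -281
Area = |Σ|/2 = 140.5.
Hole:
Cross-terms: -30, -10, 36, 21  ⇒  Σ = 17
Area = |Σ|/2 = 8.5.
Net area = 140.5 − 8.5 = 132.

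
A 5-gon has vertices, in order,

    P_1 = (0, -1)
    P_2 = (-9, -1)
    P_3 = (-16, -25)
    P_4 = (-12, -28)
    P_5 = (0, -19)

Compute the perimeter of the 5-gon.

|P_1P_2| = √((-9)² + (0)²) = √81 = 9
|P_2P_3| = √((-7)² + (-24)²) = √625 = 25
|P_3P_4| = √((4)² + (-3)²) = √25 = 5
|P_4P_5| = √((12)² + (9)²) = √225 = 15
|P_5P_1| = √((0)² + (18)²) = √324 = 18
Perimeter = 9 + 25 + 5 + 15 + 18 = 72.

72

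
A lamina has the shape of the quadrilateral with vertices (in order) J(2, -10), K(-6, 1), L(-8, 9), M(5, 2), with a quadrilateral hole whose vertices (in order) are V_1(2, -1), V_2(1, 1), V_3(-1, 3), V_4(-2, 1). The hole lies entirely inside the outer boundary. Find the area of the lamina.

103.5

Outer boundary:
Apply the surveyor's formula: 2A = Σ (x_i·y_{i+1} − x_{i+1}·y_i), indices taken mod 4.
Σ = (-58) + (-46) + (-61) + (-54) = -219
Area = |Σ|/2 = 109.5.
Hole:
Σ = (3) + (4) + (5) + (0) = 12
Area = |Σ|/2 = 6.
Net area = 109.5 − 6 = 103.5.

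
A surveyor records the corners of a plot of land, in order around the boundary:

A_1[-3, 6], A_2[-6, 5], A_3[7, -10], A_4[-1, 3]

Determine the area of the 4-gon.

Apply the shoelace formula: 2A = Σ (x_i·y_{i+1} − x_{i+1}·y_i), indices taken mod 4.
Σ = (21) + (25) + (11) + (3) = 60
Area = |Σ|/2 = 30.

30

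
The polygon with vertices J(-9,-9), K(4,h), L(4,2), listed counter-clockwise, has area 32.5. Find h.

-3

Write out the shoelace sum; only the two edges meeting at K involve h:
2·Area = [((-9)·h − 4·(-9)) + (4·2 − 4·h)] + -18
       = -13·h + 26 = 65
⇒ h = -3.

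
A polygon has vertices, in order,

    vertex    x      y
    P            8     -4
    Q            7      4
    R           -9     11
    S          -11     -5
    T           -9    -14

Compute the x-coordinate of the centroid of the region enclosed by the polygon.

-829/298

Apply Gauss's area formula. First the cross-terms c_i = x_i·y_{i+1} − x_{i+1}·y_i:
  60, 113, 166, 109, 148  ⇒  2A = 596, A = 298.
Then Σ (x_i + x_{i+1})·c_i = -4974, so x̄ = -4974 / (6·298) = -829/298.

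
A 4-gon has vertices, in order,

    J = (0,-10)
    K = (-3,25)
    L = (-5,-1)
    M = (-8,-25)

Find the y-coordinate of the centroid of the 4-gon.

-644/177

Apply the shoelace (surveyor's) formula. First the cross-terms c_i = x_i·y_{i+1} − x_{i+1}·y_i:
  -30, 128, 117, 80  ⇒  2A = 295, A = 147.5.
Then Σ (y_i + y_{i+1})·c_i = -3220, so ȳ = -3220 / (6·147.5) = -644/177.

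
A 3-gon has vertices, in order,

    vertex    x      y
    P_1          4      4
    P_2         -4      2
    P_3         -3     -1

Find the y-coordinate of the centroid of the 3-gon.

Apply the surveyor's formula. First the cross-terms c_i = x_i·y_{i+1} − x_{i+1}·y_i:
  24, 10, -8  ⇒  2A = 26, A = 13.
Then Σ (y_i + y_{i+1})·c_i = 130, so ȳ = 130 / (6·13) = 5/3.

5/3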